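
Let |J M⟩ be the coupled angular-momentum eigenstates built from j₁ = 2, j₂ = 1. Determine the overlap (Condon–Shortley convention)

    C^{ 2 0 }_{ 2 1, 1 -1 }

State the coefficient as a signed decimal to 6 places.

j₁+j₂−J=1  J+j₁−j₂=3  J−j₁+j₂=1  j₁+j₂+J+1=6
(j₁±m₁, j₂±m₂, J±M) = (3,1,0,2,2,2)
P² = 2
sum k=0..0:
  [0] +1/2 = 1/2
S = 1/2
C² = P²·S² = 1/2 ; C = +0.707107

+√(1/2) ≈ +0.707107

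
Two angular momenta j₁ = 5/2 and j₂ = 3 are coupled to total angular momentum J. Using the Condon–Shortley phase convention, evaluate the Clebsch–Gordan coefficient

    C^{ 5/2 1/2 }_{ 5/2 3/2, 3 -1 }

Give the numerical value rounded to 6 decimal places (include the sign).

j₁+j₂−J=3  J+j₁−j₂=2  J−j₁+j₂=3  j₁+j₂+J+1=9
(j₁±m₁, j₂±m₂, J±M) = (4,1,2,4,3,2)
P² = 576/35
sum k=0..1:
  [0] +1/12 = 1/12
  [1] −1/8 = -1/8
S = -1/24
C² = P²·S² = 1/35 ; C = -0.169031

−√(1/35) = -0.169031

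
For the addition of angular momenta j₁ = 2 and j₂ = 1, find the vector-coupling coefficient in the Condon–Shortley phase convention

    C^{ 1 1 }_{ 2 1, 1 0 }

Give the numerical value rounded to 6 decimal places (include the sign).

−√(3/10) = -0.547723

√[3·2!2!0!/5! · 3!1!1!1!2!0!] = √(6/5)
  +(−1)^1/∏(1,1,0,0,2,0)! = -1/2  (running -1/2)
⟨..|..⟩ = √(6/5)·(-1/2) = -0.547723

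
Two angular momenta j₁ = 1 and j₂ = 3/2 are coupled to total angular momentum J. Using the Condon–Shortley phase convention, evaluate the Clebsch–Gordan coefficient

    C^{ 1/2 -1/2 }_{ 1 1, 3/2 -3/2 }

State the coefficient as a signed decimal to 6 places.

j₁+j₂−J=2  J+j₁−j₂=0  J−j₁+j₂=1  j₁+j₂+J+1=4
(j₁±m₁, j₂±m₂, J±M) = (2,0,0,3,0,1)
P² = 2
sum k=0..0:
  [0] +1/2 = 1/2
S = 1/2
C² = P²·S² = 1/2 ; C = +0.707107

+0.707107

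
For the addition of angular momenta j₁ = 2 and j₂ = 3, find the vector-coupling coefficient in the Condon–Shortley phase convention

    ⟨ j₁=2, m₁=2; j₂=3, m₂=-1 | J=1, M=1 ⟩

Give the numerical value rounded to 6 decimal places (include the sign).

+0.169031

triangle: 4!×0!×2!/7! = 48/5040
(j±m)!: 4!×0!×2!×4!×2!×0! = 2304
prefactor² = (2J+1)×Δ×N² = 2304/35
  k=0: +1/(0!×4!×0!×2!×0!×0!) = 1/48
Σ = 1/48  ⇒  CG² = 2304/35×1/48² = 1/35
CG = +√(1/35) = +0.169031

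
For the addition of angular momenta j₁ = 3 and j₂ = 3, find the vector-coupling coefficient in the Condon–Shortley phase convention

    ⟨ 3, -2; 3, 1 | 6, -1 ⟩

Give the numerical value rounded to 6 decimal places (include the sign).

+0.337100  (= +√(5/44))

triangle: 0!×6!×6!/13! = 518400/6227020800
(j±m)!: 1!×5!×4!×2!×5!×7! = 3483648000
prefactor² = (2J+1)×Δ×N² = 41472000/11
  k=0: +1/(0!×0!×5!×4!×1!×2!) = 1/5760
Σ = 1/5760  ⇒  CG² = 41472000/11×1/5760² = 5/44
CG = +√(5/44) = +0.337100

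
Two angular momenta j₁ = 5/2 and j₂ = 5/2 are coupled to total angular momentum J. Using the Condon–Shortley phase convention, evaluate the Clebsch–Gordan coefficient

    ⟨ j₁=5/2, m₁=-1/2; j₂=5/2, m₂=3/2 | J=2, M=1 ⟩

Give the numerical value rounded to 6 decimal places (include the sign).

+√(1/7) = +0.377964

√[5·3!2!2!/8! · 2!3!4!1!3!1!] = √(36/7)
  +(−1)^2/∏(2,1,1,2,1,0)! = 1/4  (running 1/4)
  +(−1)^3/∏(3,0,0,1,2,1)! = -1/12  (running 1/6)
⟨..|..⟩ = √(36/7)·(1/6) = +0.377964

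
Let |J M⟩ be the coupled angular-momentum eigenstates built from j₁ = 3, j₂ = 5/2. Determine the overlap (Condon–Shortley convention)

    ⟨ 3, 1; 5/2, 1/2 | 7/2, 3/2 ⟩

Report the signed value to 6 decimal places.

triangle: 2!·4!·3!/10! = 288/3628800
(j±m)!: 4!·2!·3!·2!·5!·2! = 138240
prefactor² = (2J+1)·Δ·N² = 3072/35
  k=0: +1/(0!·2!·2!·3!·2!·0!) = 1/48
  k=1: −1/(1!·1!·1!·2!·3!·1!) = -1/12
  k=2: +1/(2!·0!·0!·1!·4!·2!) = 1/96
Σ = -5/96  ⇒  CG² = 3072/35·(-5/96)² = 5/21
CG = −√(5/21) = -0.487950

−√(5/21) = -0.487950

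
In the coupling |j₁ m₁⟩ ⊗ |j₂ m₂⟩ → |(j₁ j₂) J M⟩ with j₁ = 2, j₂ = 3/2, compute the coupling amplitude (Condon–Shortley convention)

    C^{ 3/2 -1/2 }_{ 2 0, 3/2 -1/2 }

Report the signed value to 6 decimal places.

√[4·2!2!1!/6! · 2!2!1!2!1!2!] = √(16/45)
  +(−1)^0/∏(0,2,2,1,0,0)! = 1/4  (running 1/4)
  +(−1)^1/∏(1,1,1,0,1,1)! = -1  (running -3/4)
⟨..|..⟩ = √(16/45)·(-3/4) = -0.447214

-0.447214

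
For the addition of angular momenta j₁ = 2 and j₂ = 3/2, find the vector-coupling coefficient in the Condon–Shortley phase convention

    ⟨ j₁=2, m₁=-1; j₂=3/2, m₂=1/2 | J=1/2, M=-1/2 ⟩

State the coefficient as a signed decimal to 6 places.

√[2·3!1!0!/5! · 1!3!2!1!0!1!] = √(6/5)
  +(−1)^2/∏(2,1,1,0,0,0)! = 1/2  (running 1/2)
⟨..|..⟩ = √(6/5)·(1/2) = +0.547723

+√(3/10) ≈ +0.547723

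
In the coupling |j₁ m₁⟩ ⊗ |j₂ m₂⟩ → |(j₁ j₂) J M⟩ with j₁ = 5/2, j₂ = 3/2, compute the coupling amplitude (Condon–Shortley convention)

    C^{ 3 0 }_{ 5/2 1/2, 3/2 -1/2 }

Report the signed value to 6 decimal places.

√[7·1!4!2!/8! · 3!2!1!2!3!3!] = √(36/5)
  +(−1)^0/∏(0,1,2,1,2,1)! = 1/4  (running 1/4)
  +(−1)^1/∏(1,0,1,0,3,2)! = -1/12  (running 1/6)
⟨..|..⟩ = √(36/5)·(1/6) = +0.447214

+0.447214  (= +√(1/5))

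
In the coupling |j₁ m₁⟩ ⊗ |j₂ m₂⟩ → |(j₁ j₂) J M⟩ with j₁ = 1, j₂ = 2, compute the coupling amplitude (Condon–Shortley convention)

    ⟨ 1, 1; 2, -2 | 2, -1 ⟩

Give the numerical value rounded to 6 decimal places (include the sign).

+0.577350  (= +√(1/3))

j₁+j₂−J=1  J+j₁−j₂=1  J−j₁+j₂=3  j₁+j₂+J+1=6
(j₁±m₁, j₂±m₂, J±M) = (2,0,0,4,1,3)
P² = 12
sum k=0..0:
  [0] +1/6 = 1/6
S = 1/6
C² = P²·S² = 1/3 ; C = +0.577350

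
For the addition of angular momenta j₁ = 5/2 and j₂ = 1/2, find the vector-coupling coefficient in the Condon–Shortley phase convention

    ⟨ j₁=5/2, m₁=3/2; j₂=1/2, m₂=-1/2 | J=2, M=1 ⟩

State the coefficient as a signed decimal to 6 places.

+√(2/3) ≈ +0.816497

√[5·1!4!0!/6! · 4!1!0!1!3!1!] = √(24)
  +(−1)^0/∏(0,1,1,0,3,0)! = 1/6  (running 1/6)
⟨..|..⟩ = √(24)·(1/6) = +0.816497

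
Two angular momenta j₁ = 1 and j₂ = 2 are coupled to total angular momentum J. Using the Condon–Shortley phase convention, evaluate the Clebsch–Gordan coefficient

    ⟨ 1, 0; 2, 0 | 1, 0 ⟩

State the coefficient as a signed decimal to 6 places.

√[3·2!0!2!/5! · 1!1!2!2!1!1!] = √(2/5)
  +(−1)^1/∏(1,1,0,1,0,1)! = -1  (running -1)
⟨..|..⟩ = √(2/5)·(-1) = -0.632456

-0.632456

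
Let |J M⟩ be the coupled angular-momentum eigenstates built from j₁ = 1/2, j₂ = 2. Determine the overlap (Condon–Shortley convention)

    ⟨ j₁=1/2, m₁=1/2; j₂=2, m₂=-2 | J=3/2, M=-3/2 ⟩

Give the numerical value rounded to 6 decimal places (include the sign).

triangle: 1!×0!×3!/5! = 6/120
(j±m)!: 1!×0!×0!×4!×0!×3! = 144
prefactor² = (2J+1)×Δ×N² = 144/5
  k=0: +1/(0!×1!×0!×0!×0!×3!) = 1/6
Σ = 1/6  ⇒  CG² = 144/5×1/6² = 4/5
CG = +√(4/5) = +0.894427

+√(4/5) ≈ +0.894427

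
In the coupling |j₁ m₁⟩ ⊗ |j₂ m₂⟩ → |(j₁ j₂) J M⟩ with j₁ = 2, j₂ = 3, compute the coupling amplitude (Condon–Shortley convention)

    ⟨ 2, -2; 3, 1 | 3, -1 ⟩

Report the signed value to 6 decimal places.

j₁+j₂−J=2  J+j₁−j₂=2  J−j₁+j₂=4  j₁+j₂+J+1=9
(j₁±m₁, j₂±m₂, J±M) = (0,4,4,2,2,4)
P² = 512/5
sum k=2..2:
  [2] +1/16 = 1/16
S = 1/16
C² = P²·S² = 2/5 ; C = +0.632456

+0.632456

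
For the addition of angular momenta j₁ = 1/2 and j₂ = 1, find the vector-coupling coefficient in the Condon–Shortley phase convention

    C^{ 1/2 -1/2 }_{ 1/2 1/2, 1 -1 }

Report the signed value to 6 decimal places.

+0.816497  (= +√(2/3))

triangle: 1!*0!*1!/3! = 1/6
(j±m)!: 1!*0!*0!*2!*0!*1! = 2
prefactor² = (2J+1)*Δ*N² = 2/3
  k=0: +1/(0!*1!*0!*0!*0!*1!) = 1
Σ = 1  ⇒  CG² = 2/3*1² = 2/3
CG = +√(2/3) = +0.816497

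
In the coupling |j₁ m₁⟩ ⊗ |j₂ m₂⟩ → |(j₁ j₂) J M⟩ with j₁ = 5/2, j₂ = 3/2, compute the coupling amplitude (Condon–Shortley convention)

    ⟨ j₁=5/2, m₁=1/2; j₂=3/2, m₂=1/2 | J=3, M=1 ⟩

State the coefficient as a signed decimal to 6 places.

triangle: 1!·4!·2!/8! = 48/40320
(j±m)!: 3!·2!·2!·1!·4!·2! = 1152
prefactor² = (2J+1)·Δ·N² = 48/5
  k=0: +1/(0!·1!·2!·2!·2!·0!) = 1/8
  k=1: −1/(1!·0!·1!·1!·3!·1!) = -1/6
Σ = -1/24  ⇒  CG² = 48/5·(-1/24)² = 1/60
CG = −√(1/60) = -0.129099

−√(1/60) = -0.129099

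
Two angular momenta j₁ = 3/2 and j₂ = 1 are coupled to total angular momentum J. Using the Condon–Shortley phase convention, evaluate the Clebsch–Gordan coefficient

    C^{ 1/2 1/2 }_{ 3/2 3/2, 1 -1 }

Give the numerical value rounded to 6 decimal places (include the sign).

+0.707107  (= +√(1/2))

√[2·2!1!0!/4! · 3!0!0!2!1!0!] = √(2)
  +(−1)^0/∏(0,2,0,0,1,0)! = 1/2  (running 1/2)
⟨..|..⟩ = √(2)·(1/2) = +0.707107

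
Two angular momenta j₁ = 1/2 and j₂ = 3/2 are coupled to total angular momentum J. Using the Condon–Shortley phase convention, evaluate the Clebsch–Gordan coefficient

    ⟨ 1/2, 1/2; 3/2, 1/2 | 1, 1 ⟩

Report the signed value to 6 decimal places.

+√(1/4) = +0.500000

√[3·1!0!2!/4! · 1!0!2!1!2!0!] = √(1)
  +(−1)^0/∏(0,1,0,2,0,0)! = 1/2  (running 1/2)
⟨..|..⟩ = √(1)·(1/2) = +0.500000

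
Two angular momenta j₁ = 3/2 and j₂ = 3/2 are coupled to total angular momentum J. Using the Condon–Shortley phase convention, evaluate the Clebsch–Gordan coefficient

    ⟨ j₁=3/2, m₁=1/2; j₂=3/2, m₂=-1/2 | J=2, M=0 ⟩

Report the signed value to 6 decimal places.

+0.500000

triangle: 1!*2!*2!/6! = 4/720
(j±m)!: 2!*1!*1!*2!*2!*2! = 16
prefactor² = (2J+1)*Δ*N² = 4/9
  k=0: +1/(0!*1!*1!*1!*1!*1!) = 1
  k=1: −1/(1!*0!*0!*0!*2!*2!) = -1/4
Σ = 3/4  ⇒  CG² = 4/9*3/4² = 1/4
CG = +√(1/4) = +0.500000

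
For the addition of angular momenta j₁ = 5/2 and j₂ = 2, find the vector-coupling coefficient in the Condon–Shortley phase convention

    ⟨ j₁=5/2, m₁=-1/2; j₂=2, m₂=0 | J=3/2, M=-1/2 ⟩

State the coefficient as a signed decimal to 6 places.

√[4·3!2!1!/7! · 2!3!2!2!1!2!] = √(32/35)
  +(−1)^1/∏(1,2,2,1,0,0)! = -1/4  (running -1/4)
  +(−1)^2/∏(2,1,1,0,1,1)! = 1/2  (running 1/4)
⟨..|..⟩ = √(32/35)·(1/4) = +0.239046

+√(2/35) ≈ +0.239046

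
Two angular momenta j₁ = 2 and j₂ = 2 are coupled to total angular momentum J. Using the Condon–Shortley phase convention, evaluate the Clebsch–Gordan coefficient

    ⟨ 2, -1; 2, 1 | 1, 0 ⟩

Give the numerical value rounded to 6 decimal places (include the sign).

j₁+j₂−J=3  J+j₁−j₂=1  J−j₁+j₂=1  j₁+j₂+J+1=6
(j₁±m₁, j₂±m₂, J±M) = (1,3,3,1,1,1)
P² = 9/10
sum k=2..3:
  [2] +1/2 = 1/2
  [3] −1/6 = -1/6
S = 1/3
C² = P²·S² = 1/10 ; C = +0.316228

+0.316228  (= +√(1/10))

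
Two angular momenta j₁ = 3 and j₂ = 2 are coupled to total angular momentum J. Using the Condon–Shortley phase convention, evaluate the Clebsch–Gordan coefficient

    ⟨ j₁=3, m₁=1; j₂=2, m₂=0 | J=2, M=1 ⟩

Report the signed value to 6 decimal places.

-0.377964  (= −√(1/7))

j₁+j₂−J=3  J+j₁−j₂=3  J−j₁+j₂=1  j₁+j₂+J+1=8
(j₁±m₁, j₂±m₂, J±M) = (4,2,2,2,3,1)
P² = 36/7
sum k=1..2:
  [1] −1/4 = -1/4
  [2] +1/12 = 1/12
S = -1/6
C² = P²·S² = 1/7 ; C = -0.377964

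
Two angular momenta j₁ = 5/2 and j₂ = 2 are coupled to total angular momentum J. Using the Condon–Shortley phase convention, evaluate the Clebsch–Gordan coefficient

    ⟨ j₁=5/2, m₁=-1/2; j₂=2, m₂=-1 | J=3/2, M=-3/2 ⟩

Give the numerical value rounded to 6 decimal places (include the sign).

−√(9/35) ≈ -0.507093

√[4·3!2!1!/7! · 2!3!1!3!0!3!] = √(144/35)
  +(−1)^1/∏(1,2,2,0,0,1)! = -1/4  (running -1/4)
⟨..|..⟩ = √(144/35)·(-1/4) = -0.507093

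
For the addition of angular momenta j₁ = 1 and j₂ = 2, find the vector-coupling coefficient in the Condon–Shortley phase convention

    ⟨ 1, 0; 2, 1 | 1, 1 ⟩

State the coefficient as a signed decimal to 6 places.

j₁+j₂−J=2  J+j₁−j₂=0  J−j₁+j₂=2  j₁+j₂+J+1=5
(j₁±m₁, j₂±m₂, J±M) = (1,1,3,1,2,0)
P² = 6/5
sum k=1..1:
  [1] −1/2 = -1/2
S = -1/2
C² = P²·S² = 3/10 ; C = -0.547723

−√(3/10) ≈ -0.547723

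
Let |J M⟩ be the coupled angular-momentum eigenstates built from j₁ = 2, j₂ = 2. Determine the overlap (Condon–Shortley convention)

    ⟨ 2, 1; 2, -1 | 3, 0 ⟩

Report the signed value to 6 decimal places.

j₁+j₂−J=1  J+j₁−j₂=3  J−j₁+j₂=3  j₁+j₂+J+1=8
(j₁±m₁, j₂±m₂, J±M) = (3,1,1,3,3,3)
P² = 81/10
sum k=0..1:
  [0] +1/4 = 1/4
  [1] −1/36 = -1/36
S = 2/9
C² = P²·S² = 2/5 ; C = +0.632456

+√(2/5) = +0.632456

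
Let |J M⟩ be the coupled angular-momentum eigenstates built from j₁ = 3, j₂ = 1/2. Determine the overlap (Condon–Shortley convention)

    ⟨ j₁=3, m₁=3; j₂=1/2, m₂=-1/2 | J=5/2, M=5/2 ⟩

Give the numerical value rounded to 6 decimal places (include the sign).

+0.925820

j₁+j₂−J=1  J+j₁−j₂=5  J−j₁+j₂=0  j₁+j₂+J+1=7
(j₁±m₁, j₂±m₂, J±M) = (6,0,0,1,5,0)
P² = 86400/7
sum k=0..0:
  [0] +1/120 = 1/120
S = 1/120
C² = P²·S² = 6/7 ; C = +0.925820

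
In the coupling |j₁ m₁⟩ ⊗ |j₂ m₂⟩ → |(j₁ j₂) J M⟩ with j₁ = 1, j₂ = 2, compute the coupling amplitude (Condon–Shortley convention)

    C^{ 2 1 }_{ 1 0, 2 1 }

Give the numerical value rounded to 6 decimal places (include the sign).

−√(1/6) ≈ -0.408248

j₁+j₂−J=1  J+j₁−j₂=1  J−j₁+j₂=3  j₁+j₂+J+1=6
(j₁±m₁, j₂±m₂, J±M) = (1,1,3,1,3,1)
P² = 3/2
sum k=0..1:
  [0] +1/6 = 1/6
  [1] −1/2 = -1/2
S = -1/3
C² = P²·S² = 1/6 ; C = -0.408248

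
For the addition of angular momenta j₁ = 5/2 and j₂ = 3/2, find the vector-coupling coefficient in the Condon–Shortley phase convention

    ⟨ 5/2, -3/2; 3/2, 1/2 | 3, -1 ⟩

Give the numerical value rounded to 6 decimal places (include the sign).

−√(49/120) ≈ -0.639010

j₁+j₂−J=1  J+j₁−j₂=4  J−j₁+j₂=2  j₁+j₂+J+1=8
(j₁±m₁, j₂±m₂, J±M) = (1,4,2,1,2,4)
P² = 96/5
sum k=0..1:
  [0] +1/48 = 1/48
  [1] −1/6 = -1/6
S = -7/48
C² = P²·S² = 49/120 ; C = -0.639010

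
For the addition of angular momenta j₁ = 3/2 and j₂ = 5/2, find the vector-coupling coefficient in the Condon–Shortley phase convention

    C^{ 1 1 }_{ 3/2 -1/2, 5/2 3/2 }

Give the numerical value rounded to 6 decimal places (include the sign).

+√(3/10) = +0.547723

√[3·3!0!2!/6! · 1!2!4!1!2!0!] = √(24/5)
  +(−1)^2/∏(2,1,0,2,0,0)! = 1/4  (running 1/4)
⟨..|..⟩ = √(24/5)·(1/4) = +0.547723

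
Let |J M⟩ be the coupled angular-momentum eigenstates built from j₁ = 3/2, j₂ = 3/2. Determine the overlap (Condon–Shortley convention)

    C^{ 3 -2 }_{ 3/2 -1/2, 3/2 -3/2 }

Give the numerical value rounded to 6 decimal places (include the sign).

√[7·0!3!3!/7! · 1!2!0!3!1!5!] = √(72)
  +(−1)^0/∏(0,0,2,0,1,3)! = 1/12  (running 1/12)
⟨..|..⟩ = √(72)·(1/12) = +0.707107

+0.707107  (= +√(1/2))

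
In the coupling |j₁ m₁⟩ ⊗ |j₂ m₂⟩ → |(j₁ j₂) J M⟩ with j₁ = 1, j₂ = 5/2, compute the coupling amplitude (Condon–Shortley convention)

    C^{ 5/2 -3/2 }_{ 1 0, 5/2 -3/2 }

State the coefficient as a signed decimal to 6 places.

+0.507093

triangle: 1!·1!·4!/7! = 24/5040
(j±m)!: 1!·1!·1!·4!·1!·4! = 576
prefactor² = (2J+1)·Δ·N² = 576/35
  k=0: +1/(0!·1!·1!·1!·0!·3!) = 1/6
  k=1: −1/(1!·0!·0!·0!·1!·4!) = -1/24
Σ = 1/8  ⇒  CG² = 576/35·1/8² = 9/35
CG = +√(9/35) = +0.507093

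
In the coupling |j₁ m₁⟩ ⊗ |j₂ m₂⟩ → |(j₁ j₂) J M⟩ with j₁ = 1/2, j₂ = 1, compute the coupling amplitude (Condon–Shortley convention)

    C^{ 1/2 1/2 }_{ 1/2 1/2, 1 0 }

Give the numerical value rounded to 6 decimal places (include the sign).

+0.577350

√[2·1!0!1!/3! · 1!0!1!1!1!0!] = √(1/3)
  +(−1)^0/∏(0,1,0,1,0,0)! = 1  (running 1)
⟨..|..⟩ = √(1/3)·(1) = +0.577350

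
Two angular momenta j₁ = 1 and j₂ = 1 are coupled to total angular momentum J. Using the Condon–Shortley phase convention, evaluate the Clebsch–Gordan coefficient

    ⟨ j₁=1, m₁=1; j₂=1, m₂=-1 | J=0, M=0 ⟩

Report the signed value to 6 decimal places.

+0.577350  (= +√(1/3))

triangle: 2!×0!×0!/3! = 2/6
(j±m)!: 2!×0!×0!×2!×0!×0! = 4
prefactor² = (2J+1)×Δ×N² = 4/3
  k=0: +1/(0!×2!×0!×0!×0!×0!) = 1/2
Σ = 1/2  ⇒  CG² = 4/3×1/2² = 1/3
CG = +√(1/3) = +0.577350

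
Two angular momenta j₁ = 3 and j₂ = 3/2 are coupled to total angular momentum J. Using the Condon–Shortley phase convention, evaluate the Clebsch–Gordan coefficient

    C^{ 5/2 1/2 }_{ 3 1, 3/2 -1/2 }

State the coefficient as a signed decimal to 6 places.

triangle: 2!·4!·1!/8! = 48/40320
(j±m)!: 4!·2!·1!·2!·3!·2! = 1152
prefactor² = (2J+1)·Δ·N² = 288/35
  k=0: +1/(0!·2!·2!·1!·2!·0!) = 1/8
  k=1: −1/(1!·1!·1!·0!·3!·1!) = -1/6
Σ = -1/24  ⇒  CG² = 288/35·(-1/24)² = 1/70
CG = −√(1/70) = -0.119523

-0.119523  (= −√(1/70))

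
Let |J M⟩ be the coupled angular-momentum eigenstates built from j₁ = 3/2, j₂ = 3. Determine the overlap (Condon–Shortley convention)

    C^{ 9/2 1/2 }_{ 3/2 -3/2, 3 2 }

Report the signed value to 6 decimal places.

+0.218218  (= +√(1/21))

√[10·0!3!6!/10! · 0!3!5!1!5!4!] = √(172800/7)
  +(−1)^0/∏(0,0,3,5,0,1)! = 1/720  (running 1/720)
⟨..|..⟩ = √(172800/7)·(1/720) = +0.218218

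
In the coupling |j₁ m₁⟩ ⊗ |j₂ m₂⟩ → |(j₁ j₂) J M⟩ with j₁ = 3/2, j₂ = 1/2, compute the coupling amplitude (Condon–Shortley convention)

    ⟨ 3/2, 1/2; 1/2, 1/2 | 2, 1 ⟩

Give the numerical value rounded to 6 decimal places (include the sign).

√[5·0!3!1!/5! · 2!1!1!0!3!1!] = √(3)
  +(−1)^0/∏(0,0,1,1,2,0)! = 1/2  (running 1/2)
⟨..|..⟩ = √(3)·(1/2) = +0.866025

+√(3/4) ≈ +0.866025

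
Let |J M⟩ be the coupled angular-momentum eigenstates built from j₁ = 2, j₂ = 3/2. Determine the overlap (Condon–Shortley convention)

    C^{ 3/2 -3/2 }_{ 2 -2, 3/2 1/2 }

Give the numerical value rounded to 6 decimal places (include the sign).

triangle: 2!*2!*1!/6! = 4/720
(j±m)!: 0!*4!*2!*1!*0!*3! = 288
prefactor² = (2J+1)*Δ*N² = 32/5
  k=2: +1/(2!*0!*2!*0!*0!*1!) = 1/4
Σ = 1/4  ⇒  CG² = 32/5*1/4² = 2/5
CG = +√(2/5) = +0.632456

+0.632456  (= +√(2/5))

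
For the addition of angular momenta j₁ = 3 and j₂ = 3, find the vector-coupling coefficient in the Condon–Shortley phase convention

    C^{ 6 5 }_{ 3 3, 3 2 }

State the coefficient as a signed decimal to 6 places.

+0.707107

√[13·0!6!6!/13! · 6!0!5!1!11!1!] = √(3732480000)
  +(−1)^0/∏(0,0,0,5,6,1)! = 1/86400  (running 1/86400)
⟨..|..⟩ = √(3732480000)·(1/86400) = +0.707107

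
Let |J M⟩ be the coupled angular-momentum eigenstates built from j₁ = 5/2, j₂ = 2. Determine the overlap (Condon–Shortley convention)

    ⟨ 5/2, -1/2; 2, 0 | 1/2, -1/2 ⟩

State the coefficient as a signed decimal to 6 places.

j₁+j₂−J=4  J+j₁−j₂=1  J−j₁+j₂=0  j₁+j₂+J+1=6
(j₁±m₁, j₂±m₂, J±M) = (2,3,2,2,0,1)
P² = 16/5
sum k=2..2:
  [2] +1/4 = 1/4
S = 1/4
C² = P²·S² = 1/5 ; C = +0.447214

+√(1/5) ≈ +0.447214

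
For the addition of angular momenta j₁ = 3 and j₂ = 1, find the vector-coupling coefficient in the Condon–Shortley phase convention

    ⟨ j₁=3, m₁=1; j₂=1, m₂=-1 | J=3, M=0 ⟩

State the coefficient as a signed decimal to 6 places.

triangle: 1!·5!·1!/8! = 120/40320
(j±m)!: 4!·2!·0!·2!·3!·3! = 3456
prefactor² = (2J+1)·Δ·N² = 72
  k=0: +1/(0!·1!·2!·0!·3!·1!) = 1/12
Σ = 1/12  ⇒  CG² = 72·1/12² = 1/2
CG = +√(1/2) = +0.707107

+√(1/2) ≈ +0.707107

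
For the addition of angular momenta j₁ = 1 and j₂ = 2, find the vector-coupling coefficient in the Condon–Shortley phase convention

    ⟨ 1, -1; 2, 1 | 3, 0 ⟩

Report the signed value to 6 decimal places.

+0.447214  (= +√(1/5))

j₁+j₂−J=0  J+j₁−j₂=2  J−j₁+j₂=4  j₁+j₂+J+1=7
(j₁±m₁, j₂±m₂, J±M) = (0,2,3,1,3,3)
P² = 144/5
sum k=0..0:
  [0] +1/12 = 1/12
S = 1/12
C² = P²·S² = 1/5 ; C = +0.447214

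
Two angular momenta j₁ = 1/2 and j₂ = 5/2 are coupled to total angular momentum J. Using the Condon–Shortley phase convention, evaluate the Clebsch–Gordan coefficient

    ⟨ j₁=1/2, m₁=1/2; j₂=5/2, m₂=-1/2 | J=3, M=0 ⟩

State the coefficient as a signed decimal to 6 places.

triangle: 0!*1!*5!/7! = 120/5040
(j±m)!: 1!*0!*2!*3!*3!*3! = 432
prefactor² = (2J+1)*Δ*N² = 72
  k=0: +1/(0!*0!*0!*2!*1!*3!) = 1/12
Σ = 1/12  ⇒  CG² = 72*1/12² = 1/2
CG = +√(1/2) = +0.707107

+0.707107  (= +√(1/2))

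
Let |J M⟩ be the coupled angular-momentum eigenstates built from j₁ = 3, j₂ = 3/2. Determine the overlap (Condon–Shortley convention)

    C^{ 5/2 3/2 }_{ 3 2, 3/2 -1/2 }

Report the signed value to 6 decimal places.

+0.267261

triangle: 2!*4!*1!/8! = 48/40320
(j±m)!: 5!*1!*1!*2!*4!*1! = 5760
prefactor² = (2J+1)*Δ*N² = 288/7
  k=0: +1/(0!*2!*1!*1!*3!*0!) = 1/12
  k=1: −1/(1!*1!*0!*0!*4!*1!) = -1/24
Σ = 1/24  ⇒  CG² = 288/7*1/24² = 1/14
CG = +√(1/14) = +0.267261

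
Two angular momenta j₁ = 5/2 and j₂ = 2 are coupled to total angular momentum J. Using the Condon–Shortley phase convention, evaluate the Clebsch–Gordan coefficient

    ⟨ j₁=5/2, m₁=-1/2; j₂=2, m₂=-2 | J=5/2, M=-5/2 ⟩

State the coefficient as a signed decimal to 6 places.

+√(3/14) ≈ +0.462910

j₁+j₂−J=2  J+j₁−j₂=3  J−j₁+j₂=2  j₁+j₂+J+1=8
(j₁±m₁, j₂±m₂, J±M) = (2,3,0,4,0,5)
P² = 864/7
sum k=0..0:
  [0] +1/24 = 1/24
S = 1/24
C² = P²·S² = 3/14 ; C = +0.462910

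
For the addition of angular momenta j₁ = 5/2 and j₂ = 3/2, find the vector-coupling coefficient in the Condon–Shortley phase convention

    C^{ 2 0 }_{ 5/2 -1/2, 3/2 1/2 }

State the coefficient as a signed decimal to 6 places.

triangle: 2!·3!·1!/7! = 12/5040
(j±m)!: 2!·3!·2!·1!·2!·2! = 96
prefactor² = (2J+1)·Δ·N² = 8/7
  k=1: −1/(1!·1!·2!·1!·1!·0!) = -1/2
  k=2: +1/(2!·0!·1!·0!·2!·1!) = 1/4
Σ = -1/4  ⇒  CG² = 8/7·(-1/4)² = 1/14
CG = −√(1/14) = -0.267261

-0.267261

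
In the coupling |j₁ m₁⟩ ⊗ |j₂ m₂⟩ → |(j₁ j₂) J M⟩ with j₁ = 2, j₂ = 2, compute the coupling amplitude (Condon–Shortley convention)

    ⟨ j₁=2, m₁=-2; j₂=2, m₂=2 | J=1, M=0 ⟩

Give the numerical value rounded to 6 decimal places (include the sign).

−√(2/5) = -0.632456

triangle: 3!×1!×1!/6! = 6/720
(j±m)!: 0!×4!×4!×0!×1!×1! = 576
prefactor² = (2J+1)×Δ×N² = 72/5
  k=3: −1/(3!×0!×1!×1!×0!×0!) = -1/6
Σ = -1/6  ⇒  CG² = 72/5×(-1/6)² = 2/5
CG = −√(2/5) = -0.632456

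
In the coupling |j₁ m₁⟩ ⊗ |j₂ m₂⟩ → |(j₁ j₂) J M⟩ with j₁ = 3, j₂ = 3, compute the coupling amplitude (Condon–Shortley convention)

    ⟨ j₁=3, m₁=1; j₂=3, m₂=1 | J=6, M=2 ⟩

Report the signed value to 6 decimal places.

+0.674200

√[13·0!6!6!/13! · 4!2!4!2!8!4!] = √(26542080/11)
  +(−1)^0/∏(0,0,2,4,4,2)! = 1/2304  (running 1/2304)
⟨..|..⟩ = √(26542080/11)·(1/2304) = +0.674200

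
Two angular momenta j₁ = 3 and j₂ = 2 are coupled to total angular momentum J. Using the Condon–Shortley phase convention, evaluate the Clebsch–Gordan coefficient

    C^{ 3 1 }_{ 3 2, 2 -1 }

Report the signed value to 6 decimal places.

+0.500000

triangle: 2!*4!*2!/9! = 96/362880
(j±m)!: 5!*1!*1!*3!*4!*2! = 34560
prefactor² = (2J+1)*Δ*N² = 64
  k=0: +1/(0!*2!*1!*1!*3!*1!) = 1/12
  k=1: −1/(1!*1!*0!*0!*4!*2!) = -1/48
Σ = 1/16  ⇒  CG² = 64*1/16² = 1/4
CG = +√(1/4) = +0.500000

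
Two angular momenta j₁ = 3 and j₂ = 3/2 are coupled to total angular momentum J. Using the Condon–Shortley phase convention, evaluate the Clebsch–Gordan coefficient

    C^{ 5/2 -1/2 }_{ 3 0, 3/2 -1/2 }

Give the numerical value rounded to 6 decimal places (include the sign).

-0.414039

j₁+j₂−J=2  J+j₁−j₂=4  J−j₁+j₂=1  j₁+j₂+J+1=8
(j₁±m₁, j₂±m₂, J±M) = (3,3,1,2,2,3)
P² = 216/35
sum k=0..1:
  [0] +1/12 = 1/12
  [1] −1/4 = -1/4
S = -1/6
C² = P²·S² = 6/35 ; C = -0.414039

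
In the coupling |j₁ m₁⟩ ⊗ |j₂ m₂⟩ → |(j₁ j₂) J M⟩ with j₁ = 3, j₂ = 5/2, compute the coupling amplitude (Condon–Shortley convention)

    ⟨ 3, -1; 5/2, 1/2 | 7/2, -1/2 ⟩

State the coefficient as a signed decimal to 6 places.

j₁+j₂−J=2  J+j₁−j₂=4  J−j₁+j₂=3  j₁+j₂+J+1=10
(j₁±m₁, j₂±m₂, J±M) = (2,4,3,2,3,4)
P² = 9216/175
sum k=0..2:
  [0] +1/288 = 1/288
  [1] −1/12 = -1/12
  [2] +1/16 = 1/16
S = -5/288
C² = P²·S² = 1/63 ; C = -0.125988

-0.125988  (= −√(1/63))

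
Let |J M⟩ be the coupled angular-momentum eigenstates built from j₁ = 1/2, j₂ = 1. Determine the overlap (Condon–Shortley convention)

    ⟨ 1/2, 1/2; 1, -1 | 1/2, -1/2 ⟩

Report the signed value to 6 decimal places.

+0.816497

triangle: 1!*0!*1!/3! = 1/6
(j±m)!: 1!*0!*0!*2!*0!*1! = 2
prefactor² = (2J+1)*Δ*N² = 2/3
  k=0: +1/(0!*1!*0!*0!*0!*1!) = 1
Σ = 1  ⇒  CG² = 2/3*1² = 2/3
CG = +√(2/3) = +0.816497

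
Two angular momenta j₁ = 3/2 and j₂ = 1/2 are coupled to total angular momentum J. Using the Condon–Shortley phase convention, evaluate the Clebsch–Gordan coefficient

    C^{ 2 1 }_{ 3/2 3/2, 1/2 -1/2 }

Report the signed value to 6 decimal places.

√[5·0!3!1!/5! · 3!0!0!1!3!1!] = √(9)
  +(−1)^0/∏(0,0,0,0,3,1)! = 1/6  (running 1/6)
⟨..|..⟩ = √(9)·(1/6) = +0.500000

+0.500000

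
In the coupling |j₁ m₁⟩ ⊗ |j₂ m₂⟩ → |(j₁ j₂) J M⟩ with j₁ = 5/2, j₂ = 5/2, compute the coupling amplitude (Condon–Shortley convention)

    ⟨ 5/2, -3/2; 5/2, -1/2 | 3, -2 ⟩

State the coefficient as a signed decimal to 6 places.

−√(1/12) = -0.288675

j₁+j₂−J=2  J+j₁−j₂=3  J−j₁+j₂=3  j₁+j₂+J+1=9
(j₁±m₁, j₂±m₂, J±M) = (1,4,2,3,1,5)
P² = 48
sum k=1..2:
  [1] −1/12 = -1/12
  [2] +1/24 = 1/24
S = -1/24
C² = P²·S² = 1/12 ; C = -0.288675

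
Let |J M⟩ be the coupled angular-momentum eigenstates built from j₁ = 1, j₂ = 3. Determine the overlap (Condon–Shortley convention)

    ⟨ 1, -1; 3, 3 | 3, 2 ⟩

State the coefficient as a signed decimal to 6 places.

j₁+j₂−J=1  J+j₁−j₂=1  J−j₁+j₂=5  j₁+j₂+J+1=8
(j₁±m₁, j₂±m₂, J±M) = (0,2,6,0,5,1)
P² = 3600
sum k=1..1:
  [1] −1/120 = -1/120
S = -1/120
C² = P²·S² = 1/4 ; C = -0.500000

−√(1/4) = -0.500000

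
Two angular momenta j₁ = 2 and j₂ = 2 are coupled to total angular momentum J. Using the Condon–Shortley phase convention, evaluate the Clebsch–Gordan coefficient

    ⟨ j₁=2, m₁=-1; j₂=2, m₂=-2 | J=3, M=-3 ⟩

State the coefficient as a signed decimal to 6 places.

+√(1/2) ≈ +0.707107

√[7·1!3!3!/8! · 1!3!0!4!0!6!] = √(648)
  +(−1)^0/∏(0,1,3,0,0,3)! = 1/36  (running 1/36)
⟨..|..⟩ = √(648)·(1/36) = +0.707107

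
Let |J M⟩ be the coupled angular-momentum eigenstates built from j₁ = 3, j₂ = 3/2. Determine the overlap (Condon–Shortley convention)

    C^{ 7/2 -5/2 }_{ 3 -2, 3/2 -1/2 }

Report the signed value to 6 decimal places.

−√(1/7) ≈ -0.377964

√[8·1!5!2!/9! · 1!5!1!2!1!6!] = √(6400/7)
  +(−1)^0/∏(0,1,5,1,0,1)! = 1/120  (running 1/120)
  +(−1)^1/∏(1,0,4,0,1,2)! = -1/48  (running -1/80)
⟨..|..⟩ = √(6400/7)·(-1/80) = -0.377964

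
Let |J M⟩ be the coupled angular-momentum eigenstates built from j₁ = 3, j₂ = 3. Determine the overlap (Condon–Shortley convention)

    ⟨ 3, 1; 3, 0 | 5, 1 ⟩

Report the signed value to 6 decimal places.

+√(5/42) = +0.345033

j₁+j₂−J=1  J+j₁−j₂=5  J−j₁+j₂=5  j₁+j₂+J+1=12
(j₁±m₁, j₂±m₂, J±M) = (4,2,3,3,6,4)
P² = 69120/7
sum k=0..1:
  [0] +1/144 = 1/144
  [1] −1/288 = -1/288
S = 1/288
C² = P²·S² = 5/42 ; C = +0.345033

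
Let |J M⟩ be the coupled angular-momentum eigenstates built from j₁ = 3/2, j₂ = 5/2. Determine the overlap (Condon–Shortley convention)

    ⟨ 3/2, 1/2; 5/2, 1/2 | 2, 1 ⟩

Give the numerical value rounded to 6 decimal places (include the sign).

−√(25/84) ≈ -0.545545

triangle: 2!*1!*3!/7! = 12/5040
(j±m)!: 2!*1!*3!*2!*3!*1! = 144
prefactor² = (2J+1)*Δ*N² = 12/7
  k=0: +1/(0!*2!*1!*3!*0!*0!) = 1/12
  k=1: −1/(1!*1!*0!*2!*1!*1!) = -1/2
Σ = -5/12  ⇒  CG² = 12/7*(-5/12)² = 25/84
CG = −√(25/84) = -0.545545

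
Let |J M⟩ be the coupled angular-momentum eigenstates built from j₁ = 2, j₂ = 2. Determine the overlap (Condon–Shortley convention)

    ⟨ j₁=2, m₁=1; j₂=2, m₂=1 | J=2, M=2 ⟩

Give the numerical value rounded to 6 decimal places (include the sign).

−√(3/7) = -0.654654

j₁+j₂−J=2  J+j₁−j₂=2  J−j₁+j₂=2  j₁+j₂+J+1=7
(j₁±m₁, j₂±m₂, J±M) = (3,1,3,1,4,0)
P² = 48/7
sum k=1..1:
  [1] −1/4 = -1/4
S = -1/4
C² = P²·S² = 3/7 ; C = -0.654654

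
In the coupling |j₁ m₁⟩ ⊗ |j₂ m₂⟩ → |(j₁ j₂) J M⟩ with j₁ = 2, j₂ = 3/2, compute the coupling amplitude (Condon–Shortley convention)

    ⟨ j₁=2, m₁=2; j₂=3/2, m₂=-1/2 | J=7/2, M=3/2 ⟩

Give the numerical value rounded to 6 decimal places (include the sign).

√[8·0!4!3!/8! · 4!0!1!2!5!2!] = √(2304/7)
  +(−1)^0/∏(0,0,0,1,4,2)! = 1/48  (running 1/48)
⟨..|..⟩ = √(2304/7)·(1/48) = +0.377964

+0.377964  (= +√(1/7))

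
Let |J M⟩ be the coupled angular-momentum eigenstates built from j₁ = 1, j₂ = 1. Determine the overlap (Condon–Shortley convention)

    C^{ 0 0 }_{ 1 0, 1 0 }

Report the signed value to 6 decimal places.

−√(1/3) ≈ -0.577350

triangle: 2!*0!*0!/3! = 2/6
(j±m)!: 1!*1!*1!*1!*0!*0! = 1
prefactor² = (2J+1)*Δ*N² = 1/3
  k=1: −1/(1!*1!*0!*0!*0!*0!) = -1
Σ = -1  ⇒  CG² = 1/3*(-1)² = 1/3
CG = −√(1/3) = -0.577350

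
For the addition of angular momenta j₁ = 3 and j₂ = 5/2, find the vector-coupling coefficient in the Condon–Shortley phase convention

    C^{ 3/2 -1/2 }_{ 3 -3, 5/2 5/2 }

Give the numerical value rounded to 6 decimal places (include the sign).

+0.597614

j₁+j₂−J=4  J+j₁−j₂=2  J−j₁+j₂=1  j₁+j₂+J+1=8
(j₁±m₁, j₂±m₂, J±M) = (0,6,5,0,1,2)
P² = 5760/7
sum k=4..4:
  [4] +1/48 = 1/48
S = 1/48
C² = P²·S² = 5/14 ; C = +0.597614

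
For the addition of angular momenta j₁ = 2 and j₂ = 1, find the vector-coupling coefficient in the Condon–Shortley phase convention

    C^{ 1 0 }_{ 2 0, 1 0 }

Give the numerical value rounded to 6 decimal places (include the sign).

-0.632456

triangle: 2!·2!·0!/5! = 4/120
(j±m)!: 2!·2!·1!·1!·1!·1! = 4
prefactor² = (2J+1)·Δ·N² = 2/5
  k=1: −1/(1!·1!·1!·0!·1!·0!) = -1
Σ = -1  ⇒  CG² = 2/5·(-1)² = 2/5
CG = −√(2/5) = -0.632456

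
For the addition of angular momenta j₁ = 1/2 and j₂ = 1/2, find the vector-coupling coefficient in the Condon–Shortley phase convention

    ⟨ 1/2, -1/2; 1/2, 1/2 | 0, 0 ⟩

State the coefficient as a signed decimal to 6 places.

-0.707107

j₁+j₂−J=1  J+j₁−j₂=0  J−j₁+j₂=0  j₁+j₂+J+1=2
(j₁±m₁, j₂±m₂, J±M) = (0,1,1,0,0,0)
P² = 1/2
sum k=1..1:
  [1] −1/1 = -1
S = -1
C² = P²·S² = 1/2 ; C = -0.707107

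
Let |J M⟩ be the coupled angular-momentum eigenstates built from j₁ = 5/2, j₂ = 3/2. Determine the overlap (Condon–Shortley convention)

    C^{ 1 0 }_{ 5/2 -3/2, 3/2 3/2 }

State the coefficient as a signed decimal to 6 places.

-0.447214  (= −√(1/5))

√[3·3!2!0!/6! · 1!4!3!0!1!1!] = √(36/5)
  +(−1)^3/∏(3,0,1,0,1,0)! = -1/6  (running -1/6)
⟨..|..⟩ = √(36/5)·(-1/6) = -0.447214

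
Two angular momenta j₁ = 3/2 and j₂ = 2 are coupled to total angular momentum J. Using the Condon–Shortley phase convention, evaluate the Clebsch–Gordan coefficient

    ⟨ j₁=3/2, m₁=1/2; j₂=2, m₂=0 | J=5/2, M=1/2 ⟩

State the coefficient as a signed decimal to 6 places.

triangle: 1!·2!·3!/7! = 12/5040
(j±m)!: 2!·1!·2!·2!·3!·2! = 96
prefactor² = (2J+1)·Δ·N² = 48/35
  k=0: +1/(0!·1!·1!·2!·1!·1!) = 1/2
  k=1: −1/(1!·0!·0!·1!·2!·2!) = -1/4
Σ = 1/4  ⇒  CG² = 48/35·1/4² = 3/35
CG = +√(3/35) = +0.292770

+0.292770  (= +√(3/35))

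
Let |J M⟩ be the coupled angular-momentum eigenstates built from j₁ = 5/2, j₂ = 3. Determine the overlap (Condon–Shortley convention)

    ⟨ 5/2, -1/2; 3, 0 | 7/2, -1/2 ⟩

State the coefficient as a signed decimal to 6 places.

j₁+j₂−J=2  J+j₁−j₂=3  J−j₁+j₂=4  j₁+j₂+J+1=10
(j₁±m₁, j₂±m₂, J±M) = (2,3,3,3,3,4)
P² = 6912/175
sum k=0..2:
  [0] +1/72 = 1/72
  [1] −1/8 = -1/8
  [2] +1/24 = 1/24
S = -5/72
C² = P²·S² = 4/21 ; C = -0.436436

-0.436436  (= −√(4/21))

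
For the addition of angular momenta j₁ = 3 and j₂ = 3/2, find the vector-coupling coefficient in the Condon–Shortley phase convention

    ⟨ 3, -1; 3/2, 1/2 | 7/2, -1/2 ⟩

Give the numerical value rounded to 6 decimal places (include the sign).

-0.534522  (= −√(2/7))

triangle: 1!×5!×2!/9! = 240/362880
(j±m)!: 2!×4!×2!×1!×3!×4! = 13824
prefactor² = (2J+1)×Δ×N² = 512/7
  k=0: +1/(0!×1!×4!×2!×1!×0!) = 1/48
  k=1: −1/(1!×0!×3!×1!×2!×1!) = -1/12
Σ = -1/16  ⇒  CG² = 512/7×(-1/16)² = 2/7
CG = −√(2/7) = -0.534522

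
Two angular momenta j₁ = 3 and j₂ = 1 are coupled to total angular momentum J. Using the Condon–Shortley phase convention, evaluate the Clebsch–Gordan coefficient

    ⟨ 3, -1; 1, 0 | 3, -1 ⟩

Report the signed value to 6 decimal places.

j₁+j₂−J=1  J+j₁−j₂=5  J−j₁+j₂=1  j₁+j₂+J+1=8
(j₁±m₁, j₂±m₂, J±M) = (2,4,1,1,2,4)
P² = 48
sum k=0..1:
  [0] +1/24 = 1/24
  [1] −1/12 = -1/12
S = -1/24
C² = P²·S² = 1/12 ; C = -0.288675

−√(1/12) ≈ -0.288675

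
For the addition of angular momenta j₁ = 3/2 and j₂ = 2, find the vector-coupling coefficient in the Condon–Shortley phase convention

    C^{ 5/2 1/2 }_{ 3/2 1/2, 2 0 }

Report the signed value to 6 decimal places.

+√(3/35) ≈ +0.292770

j₁+j₂−J=1  J+j₁−j₂=2  J−j₁+j₂=3  j₁+j₂+J+1=7
(j₁±m₁, j₂±m₂, J±M) = (2,1,2,2,3,2)
P² = 48/35
sum k=0..1:
  [0] +1/2 = 1/2
  [1] −1/4 = -1/4
S = 1/4
C² = P²·S² = 3/35 ; C = +0.292770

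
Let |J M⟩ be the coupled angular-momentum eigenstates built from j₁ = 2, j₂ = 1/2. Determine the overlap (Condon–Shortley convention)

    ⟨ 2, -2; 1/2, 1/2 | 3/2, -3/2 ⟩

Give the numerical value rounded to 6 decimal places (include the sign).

j₁+j₂−J=1  J+j₁−j₂=3  J−j₁+j₂=0  j₁+j₂+J+1=5
(j₁±m₁, j₂±m₂, J±M) = (0,4,1,0,0,3)
P² = 144/5
sum k=1..1:
  [1] −1/6 = -1/6
S = -1/6
C² = P²·S² = 4/5 ; C = -0.894427

-0.894427  (= −√(4/5))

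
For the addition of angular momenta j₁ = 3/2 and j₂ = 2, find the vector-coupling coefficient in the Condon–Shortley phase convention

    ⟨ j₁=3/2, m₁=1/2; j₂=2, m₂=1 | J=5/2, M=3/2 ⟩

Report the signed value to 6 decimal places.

-0.169031

j₁+j₂−J=1  J+j₁−j₂=2  J−j₁+j₂=3  j₁+j₂+J+1=7
(j₁±m₁, j₂±m₂, J±M) = (2,1,3,1,4,1)
P² = 144/35
sum k=0..1:
  [0] +1/6 = 1/6
  [1] −1/4 = -1/4
S = -1/12
C² = P²·S² = 1/35 ; C = -0.169031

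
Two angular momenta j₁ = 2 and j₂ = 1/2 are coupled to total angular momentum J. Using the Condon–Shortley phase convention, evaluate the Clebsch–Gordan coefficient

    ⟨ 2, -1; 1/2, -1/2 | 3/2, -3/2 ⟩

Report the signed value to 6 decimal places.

j₁+j₂−J=1  J+j₁−j₂=3  J−j₁+j₂=0  j₁+j₂+J+1=5
(j₁±m₁, j₂±m₂, J±M) = (1,3,0,1,0,3)
P² = 36/5
sum k=0..0:
  [0] +1/6 = 1/6
S = 1/6
C² = P²·S² = 1/5 ; C = +0.447214

+0.447214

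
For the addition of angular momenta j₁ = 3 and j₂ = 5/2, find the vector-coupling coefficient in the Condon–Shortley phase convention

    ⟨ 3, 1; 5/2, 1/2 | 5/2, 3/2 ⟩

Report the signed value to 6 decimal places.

√[6·3!3!2!/9! · 4!2!3!2!4!1!] = √(576/35)
  +(−1)^1/∏(1,2,1,2,2,0)! = -1/8  (running -1/8)
  +(−1)^2/∏(2,1,0,1,3,1)! = 1/12  (running -1/24)
⟨..|..⟩ = √(576/35)·(-1/24) = -0.169031

-0.169031  (= −√(1/35))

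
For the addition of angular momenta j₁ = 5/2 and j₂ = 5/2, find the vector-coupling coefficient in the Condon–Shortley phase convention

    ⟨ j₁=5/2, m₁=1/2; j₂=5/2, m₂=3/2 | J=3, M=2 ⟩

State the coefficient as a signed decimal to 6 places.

−√(1/12) ≈ -0.288675

j₁+j₂−J=2  J+j₁−j₂=3  J−j₁+j₂=3  j₁+j₂+J+1=9
(j₁±m₁, j₂±m₂, J±M) = (3,2,4,1,5,1)
P² = 48
sum k=1..2:
  [1] −1/12 = -1/12
  [2] +1/24 = 1/24
S = -1/24
C² = P²·S² = 1/12 ; C = -0.288675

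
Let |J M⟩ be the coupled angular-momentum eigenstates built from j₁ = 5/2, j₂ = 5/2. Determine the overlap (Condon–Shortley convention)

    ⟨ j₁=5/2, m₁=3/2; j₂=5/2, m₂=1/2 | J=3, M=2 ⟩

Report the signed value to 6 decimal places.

-0.288675

triangle: 2!*3!*3!/9! = 72/362880
(j±m)!: 4!*1!*3!*2!*5!*1! = 34560
prefactor² = (2J+1)*Δ*N² = 48
  k=0: +1/(0!*2!*1!*3!*2!*0!) = 1/24
  k=1: −1/(1!*1!*0!*2!*3!*1!) = -1/12
Σ = -1/24  ⇒  CG² = 48*(-1/24)² = 1/12
CG = −√(1/12) = -0.288675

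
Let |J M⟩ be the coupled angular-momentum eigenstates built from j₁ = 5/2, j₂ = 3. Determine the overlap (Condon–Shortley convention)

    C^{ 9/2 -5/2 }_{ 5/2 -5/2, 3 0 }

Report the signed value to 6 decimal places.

-0.615457

triangle: 1!·4!·5!/11! = 2880/39916800
(j±m)!: 0!·5!·3!·3!·2!·7! = 43545600
prefactor² = (2J+1)·Δ·N² = 345600/11
  k=1: −1/(1!·0!·4!·2!·0!·3!) = -1/288
Σ = -1/288  ⇒  CG² = 345600/11·(-1/288)² = 25/66
CG = −√(25/66) = -0.615457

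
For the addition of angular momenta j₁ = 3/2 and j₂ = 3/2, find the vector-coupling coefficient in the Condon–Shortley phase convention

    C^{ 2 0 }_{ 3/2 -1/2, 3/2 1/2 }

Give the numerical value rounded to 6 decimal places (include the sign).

−√(1/4) = -0.500000

j₁+j₂−J=1  J+j₁−j₂=2  J−j₁+j₂=2  j₁+j₂+J+1=6
(j₁±m₁, j₂±m₂, J±M) = (1,2,2,1,2,2)
P² = 4/9
sum k=0..1:
  [0] +1/4 = 1/4
  [1] −1/1 = -1
S = -3/4
C² = P²·S² = 1/4 ; C = -0.500000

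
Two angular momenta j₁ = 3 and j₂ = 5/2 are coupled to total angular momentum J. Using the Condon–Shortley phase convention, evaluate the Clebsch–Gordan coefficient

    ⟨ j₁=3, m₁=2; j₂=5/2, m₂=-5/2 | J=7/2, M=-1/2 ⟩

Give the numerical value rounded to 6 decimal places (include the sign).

+0.503953

√[8·2!4!3!/10! · 5!1!0!5!3!4!] = √(9216/7)
  +(−1)^0/∏(0,2,1,0,3,3)! = 1/72  (running 1/72)
⟨..|..⟩ = √(9216/7)·(1/72) = +0.503953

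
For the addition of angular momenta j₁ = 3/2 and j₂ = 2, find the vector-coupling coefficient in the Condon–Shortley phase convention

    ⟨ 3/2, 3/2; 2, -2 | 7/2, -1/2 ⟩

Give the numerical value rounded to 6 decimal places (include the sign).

+√(1/35) ≈ +0.169031

triangle: 0!*3!*4!/8! = 144/40320
(j±m)!: 3!*0!*0!*4!*3!*4! = 20736
prefactor² = (2J+1)*Δ*N² = 20736/35
  k=0: +1/(0!*0!*0!*0!*3!*4!) = 1/144
Σ = 1/144  ⇒  CG² = 20736/35*1/144² = 1/35
CG = +√(1/35) = +0.169031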